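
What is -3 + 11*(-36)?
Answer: -399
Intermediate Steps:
-3 + 11*(-36) = -3 - 396 = -399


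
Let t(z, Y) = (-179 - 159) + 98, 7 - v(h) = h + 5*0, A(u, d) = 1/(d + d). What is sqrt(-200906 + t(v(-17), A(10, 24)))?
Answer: I*sqrt(201146) ≈ 448.49*I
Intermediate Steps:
A(u, d) = 1/(2*d)
v(h) = 7 - h (v(h) = 7 - (h + 5*0) = 7 - (h + 0) = 7 - h)
t(z, Y) = -240 (t(z, Y) = -338 + 98 = -240)
sqrt(-200906 + t(v(-17), A(10, 24))) = sqrt(-200906 - 240) = sqrt(-201146) = I*sqrt(201146)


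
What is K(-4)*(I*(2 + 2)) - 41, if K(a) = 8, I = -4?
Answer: -169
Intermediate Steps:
K(-4)*(I*(2 + 2)) - 41 = 8*(-4*(2 + 2)) - 41 = 8*(-4*4) - 41 = 8*(-16) - 41 = -128 - 41 = -169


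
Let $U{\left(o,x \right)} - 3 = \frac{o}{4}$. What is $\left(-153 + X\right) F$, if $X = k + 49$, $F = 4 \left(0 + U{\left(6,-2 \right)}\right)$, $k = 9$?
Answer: $-1710$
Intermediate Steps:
$U{\left(o,x \right)} = 3 + \frac{o}{4}$
$F = 18$ ($F = 4 \left(0 + \left(3 + \frac{1}{4} \cdot 6\right)\right) = 4 \left(0 + \left(3 + \frac{3}{2}\right)\right) = 4 \left(0 + \frac{9}{2}\right) = 4 \cdot \frac{9}{2} = 18$)
$X = 58$ ($X = 9 + 49 = 58$)
$\left(-153 + X\right) F = \left(-153 + 58\right) 18 = \left(-95\right) 18 = -1710$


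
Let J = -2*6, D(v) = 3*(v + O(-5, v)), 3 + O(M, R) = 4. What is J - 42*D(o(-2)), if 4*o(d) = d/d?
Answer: -339/2 ≈ -169.50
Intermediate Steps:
o(d) = 1/4 (o(d) = (d/d)/4 = (1/4)*1 = 1/4)
O(M, R) = 1 (O(M, R) = -3 + 4 = 1)
D(v) = 3 + 3*v (D(v) = 3*(v + 1) = 3*(1 + v) = 3 + 3*v)
J = -12
J - 42*D(o(-2)) = -12 - 42*(3 + 3*(1/4)) = -12 - 42*(3 + 3/4) = -12 - 42*15/4 = -12 - 315/2 = -339/2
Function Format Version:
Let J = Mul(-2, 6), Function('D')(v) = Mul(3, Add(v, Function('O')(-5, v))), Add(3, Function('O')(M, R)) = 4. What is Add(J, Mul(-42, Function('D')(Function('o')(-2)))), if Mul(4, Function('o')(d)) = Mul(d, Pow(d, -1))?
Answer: Rational(-339, 2) ≈ -169.50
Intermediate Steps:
Function('o')(d) = Rational(1, 4) (Function('o')(d) = Mul(Rational(1, 4), Mul(d, Pow(d, -1))) = Mul(Rational(1, 4), 1) = Rational(1, 4))
Function('O')(M, R) = 1 (Function('O')(M, R) = Add(-3, 4) = 1)
Function('D')(v) = Add(3, Mul(3, v)) (Function('D')(v) = Mul(3, Add(v, 1)) = Mul(3, Add(1, v)) = Add(3, Mul(3, v)))
J = -12
Add(J, Mul(-42, Function('D')(Function('o')(-2)))) = Add(-12, Mul(-42, Add(3, Mul(3, Rational(1, 4))))) = Add(-12, Mul(-42, Add(3, Rational(3, 4)))) = Add(-12, Mul(-42, Rational(15, 4))) = Add(-12, Rational(-315, 2)) = Rational(-339, 2)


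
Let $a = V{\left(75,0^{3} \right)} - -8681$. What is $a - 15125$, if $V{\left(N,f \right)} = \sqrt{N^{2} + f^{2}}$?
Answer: $-6369$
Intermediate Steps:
$a = 8756$ ($a = \sqrt{75^{2} + \left(0^{3}\right)^{2}} - -8681 = \sqrt{5625 + 0^{2}} + 8681 = \sqrt{5625 + 0} + 8681 = \sqrt{5625} + 8681 = 75 + 8681 = 8756$)
$a - 15125 = 8756 - 15125 = -6369$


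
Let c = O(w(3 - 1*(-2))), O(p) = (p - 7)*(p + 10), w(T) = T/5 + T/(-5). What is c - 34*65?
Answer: -2280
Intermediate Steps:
w(T) = 0 (w(T) = T*(1/5) + T*(-1/5) = T/5 - T/5 = 0)
O(p) = (-7 + p)*(10 + p)
c = -70 (c = -70 + 0**2 + 3*0 = -70 + 0 + 0 = -70)
c - 34*65 = -70 - 34*65 = -70 - 2210 = -2280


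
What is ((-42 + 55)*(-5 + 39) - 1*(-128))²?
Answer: 324900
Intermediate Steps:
((-42 + 55)*(-5 + 39) - 1*(-128))² = (13*34 + 128)² = (442 + 128)² = 570² = 324900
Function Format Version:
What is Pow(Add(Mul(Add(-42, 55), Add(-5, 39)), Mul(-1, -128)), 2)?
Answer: 324900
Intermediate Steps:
Pow(Add(Mul(Add(-42, 55), Add(-5, 39)), Mul(-1, -128)), 2) = Pow(Add(Mul(13, 34), 128), 2) = Pow(Add(442, 128), 2) = Pow(570, 2) = 324900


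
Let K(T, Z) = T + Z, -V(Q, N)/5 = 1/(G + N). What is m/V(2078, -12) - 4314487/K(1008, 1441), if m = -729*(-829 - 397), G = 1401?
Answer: -98073216059/395 ≈ -2.4829e+8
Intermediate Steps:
m = 893754 (m = -729*(-1226) = 893754)
V(Q, N) = -5/(1401 + N)
m/V(2078, -12) - 4314487/K(1008, 1441) = 893754/((-5/(1401 - 12))) - 4314487/(1008 + 1441) = 893754/((-5/1389)) - 4314487/2449 = 893754/((-5*1/1389)) - 4314487*1/2449 = 893754/(-5/1389) - 139177/79 = 893754*(-1389/5) - 139177/79 = -1241424306/5 - 139177/79 = -98073216059/395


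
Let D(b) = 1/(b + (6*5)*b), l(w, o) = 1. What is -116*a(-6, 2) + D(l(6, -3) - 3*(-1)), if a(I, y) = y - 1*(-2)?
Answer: -57535/124 ≈ -463.99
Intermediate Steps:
a(I, y) = 2 + y (a(I, y) = y + 2 = 2 + y)
D(b) = 1/(31*b) (D(b) = 1/(b + 30*b) = 1/(31*b))
-116*a(-6, 2) + D(l(6, -3) - 3*(-1)) = -116*(2 + 2) + 1/(31*(1 - 3*(-1))) = -116*4 + 1/(31*(1 + 3)) = -464 + (1/31)/4 = -464 + (1/31)*(1/4) = -464 + 1/124 = -57535/124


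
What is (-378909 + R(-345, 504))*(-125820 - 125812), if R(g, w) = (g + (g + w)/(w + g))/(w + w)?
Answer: 6006780067832/63 ≈ 9.5346e+10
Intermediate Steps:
R(g, w) = (1 + g)/(2*w) (R(g, w) = (g + (g + w)/(g + w))/((2*w)) = (g + 1)*(1/(2*w)) = (1 + g)*(1/(2*w)) = (1 + g)/(2*w))
(-378909 + R(-345, 504))*(-125820 - 125812) = (-378909 + (½)*(1 - 345)/504)*(-125820 - 125812) = (-378909 + (½)*(1/504)*(-344))*(-251632) = (-378909 - 43/126)*(-251632) = -47742577/126*(-251632) = 6006780067832/63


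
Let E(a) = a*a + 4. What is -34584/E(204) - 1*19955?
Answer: -207640421/10405 ≈ -19956.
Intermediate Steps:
E(a) = 4 + a² (E(a) = a² + 4 = 4 + a²)
-34584/E(204) - 1*19955 = -34584/(4 + 204²) - 1*19955 = -34584/(4 + 41616) - 19955 = -34584/41620 - 19955 = -34584*1/41620 - 19955 = -8646/10405 - 19955 = -207640421/10405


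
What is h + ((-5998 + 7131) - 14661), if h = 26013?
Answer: 12485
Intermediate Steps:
h + ((-5998 + 7131) - 14661) = 26013 + ((-5998 + 7131) - 14661) = 26013 + (1133 - 14661) = 26013 - 13528 = 12485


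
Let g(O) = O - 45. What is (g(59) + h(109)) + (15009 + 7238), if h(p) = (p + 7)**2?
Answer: 35717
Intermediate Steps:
h(p) = (7 + p)**2
g(O) = -45 + O
(g(59) + h(109)) + (15009 + 7238) = ((-45 + 59) + (7 + 109)**2) + (15009 + 7238) = (14 + 116**2) + 22247 = (14 + 13456) + 22247 = 13470 + 22247 = 35717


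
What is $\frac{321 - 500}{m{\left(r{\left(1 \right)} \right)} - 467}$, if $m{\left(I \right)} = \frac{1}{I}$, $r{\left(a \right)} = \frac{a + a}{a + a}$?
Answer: $\frac{179}{466} \approx 0.38412$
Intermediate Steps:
$r{\left(a \right)} = 1$ ($r{\left(a \right)} = \frac{2 a}{2 a} = 2 a \frac{1}{2 a} = 1$)
$\frac{321 - 500}{m{\left(r{\left(1 \right)} \right)} - 467} = \frac{321 - 500}{1^{-1} - 467} = - \frac{179}{1 - 467} = - \frac{179}{-466} = \left(-179\right) \left(- \frac{1}{466}\right) = \frac{179}{466}$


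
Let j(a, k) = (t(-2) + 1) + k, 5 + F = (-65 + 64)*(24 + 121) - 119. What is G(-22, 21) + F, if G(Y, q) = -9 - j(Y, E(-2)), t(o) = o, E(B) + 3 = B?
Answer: -272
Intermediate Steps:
E(B) = -3 + B
F = -269 (F = -5 + ((-65 + 64)*(24 + 121) - 119) = -5 + (-1*145 - 119) = -5 + (-145 - 119) = -5 - 264 = -269)
j(a, k) = -1 + k (j(a, k) = (-2 + 1) + k = -1 + k)
G(Y, q) = -3 (G(Y, q) = -9 - (-1 + (-3 - 2)) = -9 - (-1 - 5) = -9 - 1*(-6) = -9 + 6 = -3)
G(-22, 21) + F = -3 - 269 = -272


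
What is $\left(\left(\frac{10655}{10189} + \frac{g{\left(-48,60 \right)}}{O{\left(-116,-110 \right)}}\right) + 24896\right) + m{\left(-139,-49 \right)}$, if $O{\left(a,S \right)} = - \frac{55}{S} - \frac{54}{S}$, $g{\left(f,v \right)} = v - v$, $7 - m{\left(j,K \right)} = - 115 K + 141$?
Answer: $\frac{194895658}{10189} \approx 19128.0$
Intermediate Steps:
$m{\left(j,K \right)} = -134 + 115 K$ ($m{\left(j,K \right)} = 7 - \left(- 115 K + 141\right) = 7 - \left(141 - 115 K\right) = 7 + \left(-141 + 115 K\right) = -134 + 115 K$)
$g{\left(f,v \right)} = 0$
$O{\left(a,S \right)} = - \frac{109}{S}$
$\left(\left(\frac{10655}{10189} + \frac{g{\left(-48,60 \right)}}{O{\left(-116,-110 \right)}}\right) + 24896\right) + m{\left(-139,-49 \right)} = \left(\left(\frac{10655}{10189} + \frac{0}{\left(-109\right) \frac{1}{-110}}\right) + 24896\right) + \left(-134 + 115 \left(-49\right)\right) = \left(\left(10655 \cdot \frac{1}{10189} + \frac{0}{\left(-109\right) \left(- \frac{1}{110}\right)}\right) + 24896\right) - 5769 = \left(\left(\frac{10655}{10189} + \frac{0}{\frac{109}{110}}\right) + 24896\right) - 5769 = \left(\left(\frac{10655}{10189} + 0 \cdot \frac{110}{109}\right) + 24896\right) - 5769 = \left(\left(\frac{10655}{10189} + 0\right) + 24896\right) - 5769 = \left(\frac{10655}{10189} + 24896\right) - 5769 = \frac{253675999}{10189} - 5769 = \frac{194895658}{10189}$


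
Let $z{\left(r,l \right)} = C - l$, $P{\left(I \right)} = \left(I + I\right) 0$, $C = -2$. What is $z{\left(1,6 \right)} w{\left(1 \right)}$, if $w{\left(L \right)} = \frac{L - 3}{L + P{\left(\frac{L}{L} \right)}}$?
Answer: $16$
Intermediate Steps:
$P{\left(I \right)} = 0$ ($P{\left(I \right)} = 2 I 0 = 0$)
$z{\left(r,l \right)} = -2 - l$
$w{\left(L \right)} = \frac{-3 + L}{L}$ ($w{\left(L \right)} = \frac{L - 3}{L + 0} = \frac{-3 + L}{L}$)
$z{\left(1,6 \right)} w{\left(1 \right)} = \left(-2 - 6\right) \frac{-3 + 1}{1} = \left(-2 - 6\right) 1 \left(-2\right) = \left(-8\right) \left(-2\right) = 16$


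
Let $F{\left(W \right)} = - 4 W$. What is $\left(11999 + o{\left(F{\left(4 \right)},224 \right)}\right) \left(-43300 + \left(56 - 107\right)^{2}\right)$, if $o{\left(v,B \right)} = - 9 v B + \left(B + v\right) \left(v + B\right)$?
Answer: $-3561935781$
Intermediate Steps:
$o{\left(v,B \right)} = \left(B + v\right)^{2} - 9 B v$ ($o{\left(v,B \right)} = - 9 B v + \left(B + v\right) \left(B + v\right) = - 9 B v + \left(B + v\right)^{2} = \left(B + v\right)^{2} - 9 B v$)
$\left(11999 + o{\left(F{\left(4 \right)},224 \right)}\right) \left(-43300 + \left(56 - 107\right)^{2}\right) = \left(11999 - \left(- \left(224 - 16\right)^{2} + 2016 \left(-4\right) 4\right)\right) \left(-43300 + \left(56 - 107\right)^{2}\right) = \left(11999 - \left(-32256 - \left(224 - 16\right)^{2}\right)\right) \left(-43300 + \left(-51\right)^{2}\right) = \left(11999 + \left(208^{2} + 32256\right)\right) \left(-43300 + 2601\right) = \left(11999 + \left(43264 + 32256\right)\right) \left(-40699\right) = \left(11999 + 75520\right) \left(-40699\right) = 87519 \left(-40699\right) = -3561935781$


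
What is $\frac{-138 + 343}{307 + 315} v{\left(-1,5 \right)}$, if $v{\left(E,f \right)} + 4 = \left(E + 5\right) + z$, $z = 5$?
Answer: $\frac{1025}{622} \approx 1.6479$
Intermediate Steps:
$v{\left(E,f \right)} = 6 + E$ ($v{\left(E,f \right)} = -4 + \left(\left(E + 5\right) + 5\right) = -4 + \left(\left(5 + E\right) + 5\right) = -4 + \left(10 + E\right) = 6 + E$)
$\frac{-138 + 343}{307 + 315} v{\left(-1,5 \right)} = \frac{-138 + 343}{307 + 315} \left(6 - 1\right) = \frac{205}{622} \cdot 5 = \frac{1025}{622}$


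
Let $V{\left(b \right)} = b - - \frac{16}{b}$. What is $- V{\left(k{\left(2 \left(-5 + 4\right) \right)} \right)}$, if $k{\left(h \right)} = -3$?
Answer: $\frac{25}{3} \approx 8.3333$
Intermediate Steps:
$V{\left(b \right)} = b + \frac{16}{b}$
$- V{\left(k{\left(2 \left(-5 + 4\right) \right)} \right)} = - (-3 + \frac{16}{-3}) = - (-3 + 16 \left(- \frac{1}{3}\right)) = - (-3 - \frac{16}{3}) = \left(-1\right) \left(- \frac{25}{3}\right) = \frac{25}{3}$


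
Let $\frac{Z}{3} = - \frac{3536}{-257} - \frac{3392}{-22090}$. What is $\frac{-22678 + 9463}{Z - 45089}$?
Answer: $\frac{37511636475}{127869584309} \approx 0.29336$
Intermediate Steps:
$Z = \frac{118472976}{2838565}$ ($Z = 3 \left(- \frac{3536}{-257} - \frac{3392}{-22090}\right) = 3 \left(\left(-3536\right) \left(- \frac{1}{257}\right) - - \frac{1696}{11045}\right) = 3 \left(\frac{3536}{257} + \frac{1696}{11045}\right) = 3 \cdot \frac{39490992}{2838565} = \frac{118472976}{2838565} \approx 41.737$)
$\frac{-22678 + 9463}{Z - 45089} = \frac{-22678 + 9463}{\frac{118472976}{2838565} - 45089} = - \frac{13215}{- \frac{127869584309}{2838565}} = \left(-13215\right) \left(- \frac{2838565}{127869584309}\right) = \frac{37511636475}{127869584309}$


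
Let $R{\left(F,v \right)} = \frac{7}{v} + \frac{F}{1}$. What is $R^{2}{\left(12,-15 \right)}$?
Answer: $\frac{29929}{225} \approx 133.02$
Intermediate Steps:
$R{\left(F,v \right)} = F + \frac{7}{v}$ ($R{\left(F,v \right)} = \frac{7}{v} + F 1 = \frac{7}{v} + F = F + \frac{7}{v}$)
$R^{2}{\left(12,-15 \right)} = \left(12 + \frac{7}{-15}\right)^{2} = \left(12 + 7 \left(- \frac{1}{15}\right)\right)^{2} = \left(12 - \frac{7}{15}\right)^{2} = \left(\frac{173}{15}\right)^{2} = \frac{29929}{225}$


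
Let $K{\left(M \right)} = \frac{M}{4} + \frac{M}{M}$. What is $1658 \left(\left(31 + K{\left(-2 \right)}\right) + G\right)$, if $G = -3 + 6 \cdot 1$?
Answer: $57201$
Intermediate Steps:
$K{\left(M \right)} = 1 + \frac{M}{4}$ ($K{\left(M \right)} = M \frac{1}{4} + 1 = \frac{M}{4} + 1 = 1 + \frac{M}{4}$)
$G = 3$ ($G = -3 + 6 = 3$)
$1658 \left(\left(31 + K{\left(-2 \right)}\right) + G\right) = 1658 \left(\left(31 + \left(1 + \frac{1}{4} \left(-2\right)\right)\right) + 3\right) = 1658 \left(\left(31 + \left(1 - \frac{1}{2}\right)\right) + 3\right) = 1658 \left(\left(31 + \frac{1}{2}\right) + 3\right) = 1658 \left(\frac{63}{2} + 3\right) = 1658 \cdot \frac{69}{2} = 57201$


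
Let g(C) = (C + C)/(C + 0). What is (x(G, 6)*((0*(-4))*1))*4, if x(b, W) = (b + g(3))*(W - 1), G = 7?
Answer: 0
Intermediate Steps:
g(C) = 2 (g(C) = (2*C)/C = 2)
x(b, W) = (-1 + W)*(2 + b) (x(b, W) = (b + 2)*(W - 1) = (2 + b)*(-1 + W) = (-1 + W)*(2 + b))
(x(G, 6)*((0*(-4))*1))*4 = ((-2 - 1*7 + 2*6 + 6*7)*((0*(-4))*1))*4 = ((-2 - 7 + 12 + 42)*(0*1))*4 = (45*0)*4 = 0*4 = 0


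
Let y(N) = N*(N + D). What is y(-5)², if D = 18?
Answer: 4225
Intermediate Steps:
y(N) = N*(18 + N) (y(N) = N*(N + 18) = N*(18 + N))
y(-5)² = (-5*(18 - 5))² = (-5*13)² = (-65)² = 4225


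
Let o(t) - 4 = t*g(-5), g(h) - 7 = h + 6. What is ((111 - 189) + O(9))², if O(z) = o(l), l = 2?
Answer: 3364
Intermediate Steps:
g(h) = 13 + h (g(h) = 7 + (h + 6) = 7 + (6 + h) = 13 + h)
o(t) = 4 + 8*t (o(t) = 4 + t*(13 - 5) = 4 + t*8 = 4 + 8*t)
O(z) = 20 (O(z) = 4 + 8*2 = 4 + 16 = 20)
((111 - 189) + O(9))² = ((111 - 189) + 20)² = (-78 + 20)² = (-58)² = 3364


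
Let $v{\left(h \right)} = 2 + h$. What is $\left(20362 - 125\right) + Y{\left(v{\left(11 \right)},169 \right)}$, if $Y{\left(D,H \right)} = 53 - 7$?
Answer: $20283$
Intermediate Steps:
$Y{\left(D,H \right)} = 46$
$\left(20362 - 125\right) + Y{\left(v{\left(11 \right)},169 \right)} = \left(20362 - 125\right) + 46 = 20237 + 46 = 20283$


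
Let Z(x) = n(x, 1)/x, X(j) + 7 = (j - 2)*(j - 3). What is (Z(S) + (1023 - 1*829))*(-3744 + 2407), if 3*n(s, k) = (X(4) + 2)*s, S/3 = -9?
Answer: -258041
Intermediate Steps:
X(j) = -7 + (-3 + j)*(-2 + j) (X(j) = -7 + (j - 2)*(j - 3) = -7 + (-2 + j)*(-3 + j) = -7 + (-3 + j)*(-2 + j))
S = -27 (S = 3*(-9) = -27)
n(s, k) = -s (n(s, k) = (((-1 + 4² - 5*4) + 2)*s)/3 = (((-1 + 16 - 20) + 2)*s)/3 = ((-5 + 2)*s)/3 = (-3*s)/3 = -s)
Z(x) = -1 (Z(x) = (-x)/x = -1)
(Z(S) + (1023 - 1*829))*(-3744 + 2407) = (-1 + (1023 - 1*829))*(-3744 + 2407) = (-1 + (1023 - 829))*(-1337) = (-1 + 194)*(-1337) = 193*(-1337) = -258041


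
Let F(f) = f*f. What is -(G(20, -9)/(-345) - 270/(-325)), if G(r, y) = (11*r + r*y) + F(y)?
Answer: -2153/4485 ≈ -0.48004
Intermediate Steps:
F(f) = f**2
G(r, y) = y**2 + 11*r + r*y (G(r, y) = (11*r + r*y) + y**2 = y**2 + 11*r + r*y)
-(G(20, -9)/(-345) - 270/(-325)) = -(((-9)**2 + 11*20 + 20*(-9))/(-345) - 270/(-325)) = -((81 + 220 - 180)*(-1/345) - 270*(-1/325)) = -(121*(-1/345) + 54/65) = -(-121/345 + 54/65) = -1*2153/4485 = -2153/4485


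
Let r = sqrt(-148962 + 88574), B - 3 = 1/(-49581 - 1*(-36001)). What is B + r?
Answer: 40739/13580 + 2*I*sqrt(15097) ≈ 2.9999 + 245.74*I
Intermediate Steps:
B = 40739/13580 (B = 3 + 1/(-49581 - 1*(-36001)) = 3 + 1/(-49581 + 36001) = 3 + 1/(-13580) = 3 - 1/13580 = 40739/13580 ≈ 2.9999)
r = 2*I*sqrt(15097) (r = sqrt(-60388) = 2*I*sqrt(15097) ≈ 245.74*I)
B + r = 40739/13580 + 2*I*sqrt(15097)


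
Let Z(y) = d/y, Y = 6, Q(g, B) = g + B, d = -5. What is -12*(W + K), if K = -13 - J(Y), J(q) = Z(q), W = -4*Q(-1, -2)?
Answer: 2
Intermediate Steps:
Q(g, B) = B + g
W = 12 (W = -4*(-2 - 1) = -4*(-3) = 12)
Z(y) = -5/y
J(q) = -5/q
K = -73/6 (K = -13 - (-5)/6 = -13 - 1*(-⅚) = -13 + ⅚ = -73/6 ≈ -12.167)
-12*(W + K) = -12*(12 - 73/6) = -12*(-⅙) = 2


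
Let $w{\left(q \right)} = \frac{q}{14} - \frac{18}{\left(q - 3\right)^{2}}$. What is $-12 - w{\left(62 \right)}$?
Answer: $- \frac{400189}{24367} \approx -16.423$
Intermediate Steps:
$w{\left(q \right)} = - \frac{18}{\left(-3 + q\right)^{2}} + \frac{q}{14}$ ($w{\left(q \right)} = q \frac{1}{14} - \frac{18}{\left(-3 + q\right)^{2}} = \frac{q}{14} - \frac{18}{\left(-3 + q\right)^{2}} = - \frac{18}{\left(-3 + q\right)^{2}} + \frac{q}{14}$)
$-12 - w{\left(62 \right)} = -12 - \left(- \frac{18}{\left(-3 + 62\right)^{2}} + \frac{1}{14} \cdot 62\right) = -12 - \left(- \frac{18}{3481} + \frac{31}{7}\right) = -12 - \frac{107785}{24367} = - \frac{400189}{24367}$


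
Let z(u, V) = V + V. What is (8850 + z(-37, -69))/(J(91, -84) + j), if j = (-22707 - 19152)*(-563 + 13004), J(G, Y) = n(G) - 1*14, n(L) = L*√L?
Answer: -756154893516/45199855981127053 - 132132*√91/45199855981127053 ≈ -1.6729e-5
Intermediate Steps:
n(L) = L^(3/2)
z(u, V) = 2*V
J(G, Y) = -14 + G^(3/2) (J(G, Y) = G^(3/2) - 1*14 = G^(3/2) - 14 = -14 + G^(3/2))
j = -520767819 (j = -41859*12441 = -520767819)
(8850 + z(-37, -69))/(J(91, -84) + j) = (8850 + 2*(-69))/((-14 + 91^(3/2)) - 520767819) = (8850 - 138)/((-14 + 91*√91) - 520767819) = 8712/(-520767833 + 91*√91)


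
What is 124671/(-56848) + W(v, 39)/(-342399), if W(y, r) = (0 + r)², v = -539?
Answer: -750415641/341485936 ≈ -2.1975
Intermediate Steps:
W(y, r) = r²
124671/(-56848) + W(v, 39)/(-342399) = 124671/(-56848) + 39²/(-342399) = 124671*(-1/56848) + 1521*(-1/342399) = -124671/56848 - 507/114133 = -750415641/341485936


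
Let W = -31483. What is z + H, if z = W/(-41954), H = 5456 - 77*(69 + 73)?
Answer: -229792529/41954 ≈ -5477.3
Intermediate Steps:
H = -5478 (H = 5456 - 77*142 = 5456 - 10934 = -5478)
z = 31483/41954 (z = -31483/(-41954) = -31483*(-1/41954) = 31483/41954 ≈ 0.75042)
z + H = 31483/41954 - 5478 = -229792529/41954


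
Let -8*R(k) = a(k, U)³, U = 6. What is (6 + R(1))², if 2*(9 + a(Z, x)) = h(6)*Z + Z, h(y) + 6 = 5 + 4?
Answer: 152881/64 ≈ 2388.8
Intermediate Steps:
h(y) = 3 (h(y) = -6 + (5 + 4) = -6 + 9 = 3)
a(Z, x) = -9 + 2*Z (a(Z, x) = -9 + (3*Z + Z)/2 = -9 + (4*Z)/2 = -9 + 2*Z)
R(k) = -(-9 + 2*k)³/8
(6 + R(1))² = (6 - (-9 + 2*1)³/8)² = (6 - (-9 + 2)³/8)² = (6 - ⅛*(-7)³)² = (6 - ⅛*(-343))² = (6 + 343/8)² = (391/8)² = 152881/64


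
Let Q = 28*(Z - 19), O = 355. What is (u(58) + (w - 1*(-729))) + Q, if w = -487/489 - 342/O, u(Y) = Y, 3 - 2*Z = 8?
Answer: 31774952/173595 ≈ 183.04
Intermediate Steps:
Z = -5/2 (Z = 3/2 - ½*8 = 3/2 - 4 = -5/2 ≈ -2.5000)
w = -340123/173595 (w = -487/489 - 342/355 = -340123/173595 ≈ -1.9593)
Q = -602 (Q = 28*(-5/2 - 19) = 28*(-43/2) = -602)
(u(58) + (w - 1*(-729))) + Q = (58 + (-340123/173595 - 1*(-729))) - 602 = (58 + (-340123/173595 + 729)) - 602 = (58 + 126210632/173595) - 602 = 136279142/173595 - 602 = 31774952/173595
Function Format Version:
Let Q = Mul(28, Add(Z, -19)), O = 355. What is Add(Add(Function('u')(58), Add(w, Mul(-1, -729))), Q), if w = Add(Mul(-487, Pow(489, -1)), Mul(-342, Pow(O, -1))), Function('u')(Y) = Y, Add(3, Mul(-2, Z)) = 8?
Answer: Rational(31774952, 173595) ≈ 183.04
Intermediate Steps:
Z = Rational(-5, 2) (Z = Add(Rational(3, 2), Mul(Rational(-1, 2), 8)) = Add(Rational(3, 2), -4) = Rational(-5, 2) ≈ -2.5000)
w = Rational(-340123, 173595) (w = Add(Mul(-487, Pow(489, -1)), Mul(-342, Pow(355, -1))) = Add(Mul(-487, Rational(1, 489)), Mul(-342, Rational(1, 355))) = Add(Rational(-487, 489), Rational(-342, 355)) = Rational(-340123, 173595) ≈ -1.9593)
Q = -602 (Q = Mul(28, Add(Rational(-5, 2), -19)) = Mul(28, Rational(-43, 2)) = -602)
Add(Add(Function('u')(58), Add(w, Mul(-1, -729))), Q) = Add(Add(58, Add(Rational(-340123, 173595), Mul(-1, -729))), -602) = Add(Add(58, Add(Rational(-340123, 173595), 729)), -602) = Add(Add(58, Rational(126210632, 173595)), -602) = Add(Rational(136279142, 173595), -602) = Rational(31774952, 173595)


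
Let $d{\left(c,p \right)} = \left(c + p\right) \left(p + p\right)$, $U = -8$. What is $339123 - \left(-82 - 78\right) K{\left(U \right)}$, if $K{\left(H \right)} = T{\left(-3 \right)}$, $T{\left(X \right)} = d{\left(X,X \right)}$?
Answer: $344883$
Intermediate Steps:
$d{\left(c,p \right)} = 2 p \left(c + p\right)$ ($d{\left(c,p \right)} = \left(c + p\right) 2 p = 2 p \left(c + p\right)$)
$T{\left(X \right)} = 4 X^{2}$ ($T{\left(X \right)} = 2 X \left(X + X\right) = 2 X 2 X = 4 X^{2}$)
$K{\left(H \right)} = 36$ ($K{\left(H \right)} = 4 \left(-3\right)^{2} = 4 \cdot 9 = 36$)
$339123 - \left(-82 - 78\right) K{\left(U \right)} = 339123 - \left(-82 - 78\right) 36 = 339123 - \left(-160\right) 36 = 339123 - -5760 = 339123 + 5760 = 344883$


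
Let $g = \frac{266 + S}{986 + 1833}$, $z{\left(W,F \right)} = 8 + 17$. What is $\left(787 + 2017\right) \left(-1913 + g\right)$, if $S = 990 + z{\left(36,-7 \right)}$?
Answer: $- \frac{15117670664}{2819} \approx -5.3628 \cdot 10^{6}$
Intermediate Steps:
$z{\left(W,F \right)} = 25$
$S = 1015$ ($S = 990 + 25 = 1015$)
$g = \frac{1281}{2819}$ ($g = \frac{266 + 1015}{986 + 1833} = \frac{1281}{2819} \approx 0.45442$)
$\left(787 + 2017\right) \left(-1913 + g\right) = \left(787 + 2017\right) \left(-1913 + \frac{1281}{2819}\right) = 2804 \left(- \frac{5391466}{2819}\right) = - \frac{15117670664}{2819}$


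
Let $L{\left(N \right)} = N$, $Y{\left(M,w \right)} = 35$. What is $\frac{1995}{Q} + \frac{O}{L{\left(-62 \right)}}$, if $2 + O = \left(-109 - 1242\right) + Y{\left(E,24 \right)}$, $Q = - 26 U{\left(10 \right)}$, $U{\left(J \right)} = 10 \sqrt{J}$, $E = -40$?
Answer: $\frac{659}{31} - \frac{399 \sqrt{10}}{520} \approx 18.832$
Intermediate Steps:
$Q = - 260 \sqrt{10}$ ($Q = - 26 \cdot 10 \sqrt{10} = - 260 \sqrt{10} \approx -822.19$)
$O = -1318$ ($O = -2 + \left(\left(-109 - 1242\right) + 35\right) = -2 + \left(-1351 + 35\right) = -2 - 1316 = -1318$)
$\frac{1995}{Q} + \frac{O}{L{\left(-62 \right)}} = \frac{1995}{\left(-260\right) \sqrt{10}} - \frac{1318}{-62} = 1995 \left(- \frac{\sqrt{10}}{2600}\right) - - \frac{659}{31} = - \frac{399 \sqrt{10}}{520} + \frac{659}{31} = \frac{659}{31} - \frac{399 \sqrt{10}}{520}$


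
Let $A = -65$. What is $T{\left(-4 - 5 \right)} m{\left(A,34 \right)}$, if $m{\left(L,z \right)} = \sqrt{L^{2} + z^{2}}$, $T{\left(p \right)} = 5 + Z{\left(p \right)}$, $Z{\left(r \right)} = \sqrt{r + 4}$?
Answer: $\sqrt{5381} \left(5 + i \sqrt{5}\right) \approx 366.78 + 164.03 i$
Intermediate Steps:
$Z{\left(r \right)} = \sqrt{4 + r}$
$T{\left(p \right)} = 5 + \sqrt{4 + p}$
$T{\left(-4 - 5 \right)} m{\left(A,34 \right)} = \left(5 + \sqrt{4 - 9}\right) \sqrt{\left(-65\right)^{2} + 34^{2}} = \left(5 + \sqrt{4 - 9}\right) \sqrt{4225 + 1156} = \left(5 + \sqrt{-5}\right) \sqrt{5381} = \left(5 + i \sqrt{5}\right) \sqrt{5381} = \sqrt{5381} \left(5 + i \sqrt{5}\right)$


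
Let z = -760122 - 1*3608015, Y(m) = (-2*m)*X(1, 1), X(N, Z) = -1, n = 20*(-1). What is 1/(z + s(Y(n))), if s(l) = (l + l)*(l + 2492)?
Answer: -1/4564297 ≈ -2.1909e-7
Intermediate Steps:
n = -20
Y(m) = 2*m (Y(m) = -2*m*(-1) = 2*m)
s(l) = 2*l*(2492 + l) (s(l) = (2*l)*(2492 + l) = 2*l*(2492 + l))
z = -4368137 (z = -760122 - 3608015 = -4368137)
1/(z + s(Y(n))) = 1/(-4368137 + 2*(2*(-20))*(2492 + 2*(-20))) = 1/(-4368137 + 2*(-40)*(2492 - 40)) = 1/(-4368137 + 2*(-40)*2452) = 1/(-4368137 - 196160) = 1/(-4564297) = -1/4564297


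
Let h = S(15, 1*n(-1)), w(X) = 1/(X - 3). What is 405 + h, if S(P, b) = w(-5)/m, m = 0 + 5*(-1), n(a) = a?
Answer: 16201/40 ≈ 405.02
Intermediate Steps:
w(X) = 1/(-3 + X)
m = -5 (m = 0 - 5 = -5)
S(P, b) = 1/40 (S(P, b) = 1/(-3 - 5*(-5)) = -⅕/(-8) = -⅛*(-⅕) = 1/40)
h = 1/40 ≈ 0.025000
405 + h = 405 + 1/40 = 16201/40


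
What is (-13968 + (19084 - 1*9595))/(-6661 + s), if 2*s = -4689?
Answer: 8958/18011 ≈ 0.49736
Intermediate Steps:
s = -4689/2 (s = (1/2)*(-4689) = -4689/2 ≈ -2344.5)
(-13968 + (19084 - 1*9595))/(-6661 + s) = (-13968 + (19084 - 1*9595))/(-6661 - 4689/2) = (-13968 + (19084 - 9595))/(-18011/2) = (-13968 + 9489)*(-2/18011) = -4479*(-2/18011) = 8958/18011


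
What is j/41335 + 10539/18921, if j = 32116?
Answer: 49680781/37242835 ≈ 1.3340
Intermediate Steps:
j/41335 + 10539/18921 = 32116/41335 + 10539/18921 = 32116*(1/41335) + 10539*(1/18921) = 4588/5905 + 3513/6307 = 49680781/37242835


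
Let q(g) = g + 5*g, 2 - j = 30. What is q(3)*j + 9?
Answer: -495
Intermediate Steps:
j = -28 (j = 2 - 1*30 = 2 - 30 = -28)
q(g) = 6*g
q(3)*j + 9 = (6*3)*(-28) + 9 = 18*(-28) + 9 = -504 + 9 = -495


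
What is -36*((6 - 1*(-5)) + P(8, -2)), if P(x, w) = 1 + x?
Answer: -720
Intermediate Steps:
-36*((6 - 1*(-5)) + P(8, -2)) = -36*((6 - 1*(-5)) + (1 + 8)) = -36*((6 + 5) + 9) = -36*(11 + 9) = -36*20 = -720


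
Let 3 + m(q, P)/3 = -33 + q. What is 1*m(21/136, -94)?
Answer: -14625/136 ≈ -107.54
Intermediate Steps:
m(q, P) = -108 + 3*q (m(q, P) = -9 + 3*(-33 + q) = -9 + (-99 + 3*q) = -108 + 3*q)
1*m(21/136, -94) = 1*(-108 + 3*(21/136)) = 1*(-108 + 63/136) = 1*(-14625/136) = -14625/136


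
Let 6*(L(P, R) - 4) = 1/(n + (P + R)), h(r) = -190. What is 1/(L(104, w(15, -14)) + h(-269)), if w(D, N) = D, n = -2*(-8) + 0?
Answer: -810/150659 ≈ -0.0053764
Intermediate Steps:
n = 16 (n = 16 + 0 = 16)
L(P, R) = 4 + 1/(6*(16 + P + R)) (L(P, R) = 4 + 1/(6*(16 + (P + R))) = 4 + 1/(6*(16 + P + R)))
1/(L(104, w(15, -14)) + h(-269)) = 1/((385/6 + 4*104 + 4*15)/(16 + 104 + 15) - 190) = 1/((385/6 + 416 + 60)/135 - 190) = 1/((1/135)*(3241/6) - 190) = 1/(3241/810 - 190) = 1/(-150659/810) = -810/150659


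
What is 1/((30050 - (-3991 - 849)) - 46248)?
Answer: -1/11358 ≈ -8.8044e-5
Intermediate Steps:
1/((30050 - (-3991 - 849)) - 46248) = 1/((30050 - 1*(-4840)) - 46248) = 1/((30050 + 4840) - 46248) = 1/(34890 - 46248) = 1/(-11358) = -1/11358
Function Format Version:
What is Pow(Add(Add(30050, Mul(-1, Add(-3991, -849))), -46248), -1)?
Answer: Rational(-1, 11358) ≈ -8.8044e-5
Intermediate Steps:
Pow(Add(Add(30050, Mul(-1, Add(-3991, -849))), -46248), -1) = Pow(Add(Add(30050, Mul(-1, -4840)), -46248), -1) = Pow(Add(Add(30050, 4840), -46248), -1) = Pow(Add(34890, -46248), -1) = Pow(-11358, -1) = Rational(-1, 11358)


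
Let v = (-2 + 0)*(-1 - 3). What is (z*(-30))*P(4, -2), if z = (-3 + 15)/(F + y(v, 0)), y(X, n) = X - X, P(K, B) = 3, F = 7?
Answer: -1080/7 ≈ -154.29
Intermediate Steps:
v = 8 (v = -2*(-4) = 8)
y(X, n) = 0
z = 12/7 (z = (-3 + 15)/(7 + 0) = 12/7 ≈ 1.7143)
(z*(-30))*P(4, -2) = ((12/7)*(-30))*3 = -360/7*3 = -1080/7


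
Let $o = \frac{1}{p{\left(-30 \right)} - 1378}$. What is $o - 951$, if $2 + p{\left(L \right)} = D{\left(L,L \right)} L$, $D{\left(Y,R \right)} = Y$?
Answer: $- \frac{456481}{480} \approx -951.0$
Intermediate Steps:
$p{\left(L \right)} = -2 + L^{2}$ ($p{\left(L \right)} = -2 + L L = -2 + L^{2}$)
$o = - \frac{1}{480}$ ($o = \frac{1}{\left(-2 + \left(-30\right)^{2}\right) - 1378} = \frac{1}{\left(-2 + 900\right) - 1378} = \frac{1}{898 - 1378} = \frac{1}{-480} = - \frac{1}{480} \approx -0.0020833$)
$o - 951 = - \frac{1}{480} - 951 = - \frac{456481}{480}$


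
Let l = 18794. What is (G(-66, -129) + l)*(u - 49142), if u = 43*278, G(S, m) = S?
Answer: -696456864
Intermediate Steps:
u = 11954
(G(-66, -129) + l)*(u - 49142) = (-66 + 18794)*(11954 - 49142) = 18728*(-37188) = -696456864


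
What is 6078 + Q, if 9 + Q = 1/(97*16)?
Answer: 9419089/1552 ≈ 6069.0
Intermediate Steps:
Q = -13967/1552 (Q = -9 + 1/(97*16) = -9 + 1/1552 = -13967/1552 ≈ -8.9994)
6078 + Q = 6078 - 13967/1552 = 9419089/1552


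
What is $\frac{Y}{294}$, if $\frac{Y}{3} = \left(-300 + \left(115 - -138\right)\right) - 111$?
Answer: $- \frac{79}{49} \approx -1.6122$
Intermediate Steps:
$Y = -474$ ($Y = 3 \left(\left(-300 + \left(115 - -138\right)\right) - 111\right) = 3 \left(\left(-300 + \left(115 + 138\right)\right) - 111\right) = 3 \left(\left(-300 + 253\right) - 111\right) = 3 \left(-47 - 111\right) = 3 \left(-158\right) = -474$)
$\frac{Y}{294} = - \frac{474}{294} = \left(-474\right) \frac{1}{294} = - \frac{79}{49}$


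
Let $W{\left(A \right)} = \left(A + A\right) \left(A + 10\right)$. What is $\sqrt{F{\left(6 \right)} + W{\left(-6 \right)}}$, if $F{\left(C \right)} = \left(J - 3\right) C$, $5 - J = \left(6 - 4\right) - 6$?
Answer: $2 i \sqrt{3} \approx 3.4641 i$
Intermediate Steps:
$J = 9$ ($J = 5 - \left(\left(6 - 4\right) - 6\right) = 5 - \left(2 - 6\right) = 5 - -4 = 5 + 4 = 9$)
$F{\left(C \right)} = 6 C$ ($F{\left(C \right)} = \left(9 - 3\right) C = 6 C$)
$W{\left(A \right)} = 2 A \left(10 + A\right)$
$\sqrt{F{\left(6 \right)} + W{\left(-6 \right)}} = \sqrt{6 \cdot 6 + 2 \left(-6\right) \left(10 - 6\right)} = \sqrt{36 + 2 \left(-6\right) 4} = \sqrt{36 - 48} = \sqrt{-12} = 2 i \sqrt{3}$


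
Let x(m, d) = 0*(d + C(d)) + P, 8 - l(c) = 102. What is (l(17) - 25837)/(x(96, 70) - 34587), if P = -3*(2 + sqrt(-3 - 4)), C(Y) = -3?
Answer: 299010361/398891904 - 25931*I*sqrt(7)/398891904 ≈ 0.7496 - 0.00017199*I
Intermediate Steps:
l(c) = -94 (l(c) = 8 - 1*102 = 8 - 102 = -94)
P = -6 - 3*I*sqrt(7) (P = -3*(2 + sqrt(-7)) = -3*(2 + I*sqrt(7)) = -6 - 3*I*sqrt(7) ≈ -6.0 - 7.9373*I)
x(m, d) = -6 - 3*I*sqrt(7) (x(m, d) = 0*(d - 3) + (-6 - 3*I*sqrt(7)) = 0*(-3 + d) + (-6 - 3*I*sqrt(7)) = 0 + (-6 - 3*I*sqrt(7)) = -6 - 3*I*sqrt(7))
(l(17) - 25837)/(x(96, 70) - 34587) = (-94 - 25837)/((-6 - 3*I*sqrt(7)) - 34587) = -25931/(-34593 - 3*I*sqrt(7))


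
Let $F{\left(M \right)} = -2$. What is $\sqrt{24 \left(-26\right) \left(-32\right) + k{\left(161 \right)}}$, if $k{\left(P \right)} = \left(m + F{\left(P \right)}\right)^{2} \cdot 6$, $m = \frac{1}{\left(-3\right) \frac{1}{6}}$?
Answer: $4 \sqrt{1254} \approx 141.65$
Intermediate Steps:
$m = -2$ ($m = \frac{1}{\left(-3\right) \frac{1}{6}} = \frac{1}{- \frac{1}{2}} = -2$)
$k{\left(P \right)} = 96$ ($k{\left(P \right)} = \left(-2 - 2\right)^{2} \cdot 6 = \left(-4\right)^{2} \cdot 6 = 16 \cdot 6 = 96$)
$\sqrt{24 \left(-26\right) \left(-32\right) + k{\left(161 \right)}} = \sqrt{24 \left(-26\right) \left(-32\right) + 96} = \sqrt{\left(-624\right) \left(-32\right) + 96} = \sqrt{19968 + 96} = \sqrt{20064} = 4 \sqrt{1254}$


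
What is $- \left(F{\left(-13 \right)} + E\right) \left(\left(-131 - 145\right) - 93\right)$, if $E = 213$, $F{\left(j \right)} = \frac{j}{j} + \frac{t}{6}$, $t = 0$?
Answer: $78966$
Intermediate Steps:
$F{\left(j \right)} = 1$ ($F{\left(j \right)} = \frac{j}{j} + \frac{0}{6} = 1 + 0 \cdot \frac{1}{6} = 1 + 0 = 1$)
$- \left(F{\left(-13 \right)} + E\right) \left(\left(-131 - 145\right) - 93\right) = - \left(1 + 213\right) \left(\left(-131 - 145\right) - 93\right) = - 214 \left(-276 - 93\right) = - 214 \left(-369\right) = \left(-1\right) \left(-78966\right) = 78966$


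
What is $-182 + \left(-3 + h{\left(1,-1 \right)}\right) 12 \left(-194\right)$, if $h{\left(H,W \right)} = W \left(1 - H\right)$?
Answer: $6802$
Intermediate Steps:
$-182 + \left(-3 + h{\left(1,-1 \right)}\right) 12 \left(-194\right) = -182 + \left(-3 - \left(1 - 1\right)\right) 12 \left(-194\right) = -182 + \left(-3 - 0\right) 12 \left(-194\right) = -182 + \left(-3 + 0\right) 12 \left(-194\right) = -182 + \left(-3\right) 12 \left(-194\right) = -182 - -6984 = -182 + 6984 = 6802$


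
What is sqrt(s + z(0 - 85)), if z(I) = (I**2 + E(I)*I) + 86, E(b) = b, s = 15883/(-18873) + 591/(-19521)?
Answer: sqrt(3712357663648726)/505377 ≈ 120.56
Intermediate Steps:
s = -3965506/4548393 (s = 15883*(-1/18873) + 591*(-1/19521) = -15883/18873 - 197/6507 = -3965506/4548393 ≈ -0.87185)
z(I) = 86 + 2*I**2 (z(I) = (I**2 + I*I) + 86 = (I**2 + I**2) + 86 = 2*I**2 + 86 = 86 + 2*I**2)
sqrt(s + z(0 - 85)) = sqrt(-3965506/4548393 + (86 + 2*(0 - 85)**2)) = sqrt(-3965506/4548393 + (86 + 2*(-85)**2)) = sqrt(-3965506/4548393 + (86 + 2*7225)) = sqrt(-3965506/4548393 + (86 + 14450)) = sqrt(-3965506/4548393 + 14536) = sqrt(66111475142/4548393) = sqrt(3712357663648726)/505377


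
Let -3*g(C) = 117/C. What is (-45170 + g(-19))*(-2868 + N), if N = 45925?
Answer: -36951129887/19 ≈ -1.9448e+9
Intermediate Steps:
g(C) = -39/C
(-45170 + g(-19))*(-2868 + N) = (-45170 - 39/(-19))*(-2868 + 45925) = (-45170 - 39*(-1/19))*43057 = (-45170 + 39/19)*43057 = -858191/19*43057 = -36951129887/19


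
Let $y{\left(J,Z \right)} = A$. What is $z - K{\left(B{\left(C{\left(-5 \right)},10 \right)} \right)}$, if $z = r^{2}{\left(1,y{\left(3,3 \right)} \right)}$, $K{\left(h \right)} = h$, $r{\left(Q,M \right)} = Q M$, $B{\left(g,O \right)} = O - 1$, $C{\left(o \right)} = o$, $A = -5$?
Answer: $16$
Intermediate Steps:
$y{\left(J,Z \right)} = -5$
$B{\left(g,O \right)} = -1 + O$ ($B{\left(g,O \right)} = O - 1 = -1 + O$)
$r{\left(Q,M \right)} = M Q$
$z = 25$ ($z = \left(\left(-5\right) 1\right)^{2} = \left(-5\right)^{2} = 25$)
$z - K{\left(B{\left(C{\left(-5 \right)},10 \right)} \right)} = 25 - \left(-1 + 10\right) = 25 - 9 = 16$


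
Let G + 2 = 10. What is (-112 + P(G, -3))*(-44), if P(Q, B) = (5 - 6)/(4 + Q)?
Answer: 14795/3 ≈ 4931.7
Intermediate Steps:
G = 8 (G = -2 + 10 = 8)
P(Q, B) = -1/(4 + Q)
(-112 + P(G, -3))*(-44) = (-112 - 1/(4 + 8))*(-44) = (-112 - 1/12)*(-44) = -1345/12*(-44) = 14795/3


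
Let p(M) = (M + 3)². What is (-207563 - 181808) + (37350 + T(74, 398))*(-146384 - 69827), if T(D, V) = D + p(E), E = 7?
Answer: -8113490935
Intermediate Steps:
p(M) = (3 + M)²
T(D, V) = 100 + D (T(D, V) = D + (3 + 7)² = D + 10² = D + 100 = 100 + D)
(-207563 - 181808) + (37350 + T(74, 398))*(-146384 - 69827) = (-207563 - 181808) + (37350 + (100 + 74))*(-146384 - 69827) = -389371 + (37350 + 174)*(-216211) = -389371 + 37524*(-216211) = -389371 - 8113101564 = -8113490935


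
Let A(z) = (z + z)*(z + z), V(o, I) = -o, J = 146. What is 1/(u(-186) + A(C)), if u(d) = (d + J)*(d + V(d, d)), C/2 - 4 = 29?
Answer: 1/17424 ≈ 5.7392e-5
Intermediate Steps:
C = 66 (C = 8 + 2*29 = 8 + 58 = 66)
A(z) = 4*z² (A(z) = (2*z)*(2*z) = 4*z²)
u(d) = 0 (u(d) = (d + 146)*(d - d) = (146 + d)*0 = 0)
1/(u(-186) + A(C)) = 1/(0 + 4*66²) = 1/(0 + 4*4356) = 1/(0 + 17424) = 1/17424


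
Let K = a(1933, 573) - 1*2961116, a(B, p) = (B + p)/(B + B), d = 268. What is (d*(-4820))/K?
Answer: 499394416/1144767195 ≈ 0.43624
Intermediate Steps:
a(B, p) = (B + p)/(2*B) (a(B, p) = (B + p)/((2*B)) = (B + p)*(1/(2*B)) = (B + p)/(2*B))
K = -5723835975/1933 (K = (½)*(1933 + 573)/1933 - 1*2961116 = (½)*(1/1933)*2506 - 2961116 = 1253/1933 - 2961116 = -5723835975/1933 ≈ -2.9611e+6)
(d*(-4820))/K = (268*(-4820))/(-5723835975/1933) = -1291760*(-1933/5723835975) = 499394416/1144767195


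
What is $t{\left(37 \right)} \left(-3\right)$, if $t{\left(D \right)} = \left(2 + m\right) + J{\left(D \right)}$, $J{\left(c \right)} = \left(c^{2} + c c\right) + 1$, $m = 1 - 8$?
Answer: $-8202$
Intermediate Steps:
$m = -7$
$J{\left(c \right)} = 1 + 2 c^{2}$ ($J{\left(c \right)} = \left(c^{2} + c^{2}\right) + 1 = 2 c^{2} + 1 = 1 + 2 c^{2}$)
$t{\left(D \right)} = -4 + 2 D^{2}$ ($t{\left(D \right)} = \left(2 - 7\right) + \left(1 + 2 D^{2}\right) = -5 + \left(1 + 2 D^{2}\right) = -4 + 2 D^{2}$)
$t{\left(37 \right)} \left(-3\right) = \left(-4 + 2 \cdot 37^{2}\right) \left(-3\right) = \left(-4 + 2 \cdot 1369\right) \left(-3\right) = \left(-4 + 2738\right) \left(-3\right) = 2734 \left(-3\right) = -8202$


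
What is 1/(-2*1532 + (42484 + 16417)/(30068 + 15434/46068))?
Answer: -692594029/2120751379222 ≈ -0.00032658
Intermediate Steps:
1/(-2*1532 + (42484 + 16417)/(30068 + 15434/46068)) = 1/(-3064 + 58901/(30068 + 15434*(1/46068))) = 1/(-3064 + 58901/(30068 + 7717/23034)) = 1/(-3064 + 58901/(692594029/23034)) = 1/(-3064 + 58901*(23034/692594029)) = 1/(-3064 + 1356725634/692594029) = 1/(-2120751379222/692594029) = -692594029/2120751379222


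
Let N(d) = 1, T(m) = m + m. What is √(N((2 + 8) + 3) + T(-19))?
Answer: I*√37 ≈ 6.0828*I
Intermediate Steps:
T(m) = 2*m
√(N((2 + 8) + 3) + T(-19)) = √(1 + 2*(-19)) = √(1 - 38) = √(-37) = I*√37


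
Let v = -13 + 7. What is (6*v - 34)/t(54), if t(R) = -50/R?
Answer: 378/5 ≈ 75.600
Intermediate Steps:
v = -6
(6*v - 34)/t(54) = (6*(-6) - 34)/((-50/54)) = (-36 - 34)/((-50*1/54)) = -70/(-25/27) = -70*(-27/25) = 378/5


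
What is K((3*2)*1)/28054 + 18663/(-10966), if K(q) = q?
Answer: -261753003/153820082 ≈ -1.7017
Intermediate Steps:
K((3*2)*1)/28054 + 18663/(-10966) = ((3*2)*1)/28054 + 18663/(-10966) = (6*1)*(1/28054) + 18663*(-1/10966) = 6*(1/28054) - 18663/10966 = 3/14027 - 18663/10966 = -261753003/153820082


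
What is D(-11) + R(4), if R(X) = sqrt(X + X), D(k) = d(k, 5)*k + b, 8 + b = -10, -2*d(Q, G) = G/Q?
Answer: -41/2 + 2*sqrt(2) ≈ -17.672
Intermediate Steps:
d(Q, G) = -G/(2*Q)
b = -18 (b = -8 - 10 = -18)
D(k) = -41/2 (D(k) = (-1/2*5/k)*k - 18 = (-5/(2*k))*k - 18 = -5/2 - 18 = -41/2)
R(X) = sqrt(2)*sqrt(X) (R(X) = sqrt(2*X) = sqrt(2)*sqrt(X))
D(-11) + R(4) = -41/2 + sqrt(2)*sqrt(4) = -41/2 + sqrt(2)*2 = -41/2 + 2*sqrt(2)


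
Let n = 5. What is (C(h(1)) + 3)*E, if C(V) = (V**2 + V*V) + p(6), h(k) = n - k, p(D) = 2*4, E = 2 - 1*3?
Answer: -43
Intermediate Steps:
E = -1 (E = 2 - 3 = -1)
p(D) = 8
h(k) = 5 - k
C(V) = 8 + 2*V**2 (C(V) = (V**2 + V*V) + 8 = (V**2 + V**2) + 8 = 2*V**2 + 8 = 8 + 2*V**2)
(C(h(1)) + 3)*E = ((8 + 2*(5 - 1*1)**2) + 3)*(-1) = ((8 + 2*(5 - 1)**2) + 3)*(-1) = ((8 + 2*4**2) + 3)*(-1) = ((8 + 2*16) + 3)*(-1) = ((8 + 32) + 3)*(-1) = (40 + 3)*(-1) = 43*(-1) = -43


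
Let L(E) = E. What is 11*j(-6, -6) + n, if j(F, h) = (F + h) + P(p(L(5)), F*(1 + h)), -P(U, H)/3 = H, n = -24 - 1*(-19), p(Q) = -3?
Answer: -1127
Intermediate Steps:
n = -5 (n = -24 + 19 = -5)
P(U, H) = -3*H
j(F, h) = F + h - 3*F*(1 + h) (j(F, h) = (F + h) - 3*F*(1 + h) = F + h - 3*F*(1 + h))
11*j(-6, -6) + n = 11*(-6 - 6 - 3*(-6)*(1 - 6)) - 5 = 11*(-6 - 6 - 3*(-6)*(-5)) - 5 = 11*(-6 - 6 - 90) - 5 = 11*(-102) - 5 = -1122 - 5 = -1127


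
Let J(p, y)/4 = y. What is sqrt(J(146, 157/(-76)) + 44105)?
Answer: sqrt(15918922)/19 ≈ 209.99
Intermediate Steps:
J(p, y) = 4*y
sqrt(J(146, 157/(-76)) + 44105) = sqrt(4*(157/(-76)) + 44105) = sqrt(4*(157*(-1/76)) + 44105) = sqrt(4*(-157/76) + 44105) = sqrt(-157/19 + 44105) = sqrt(837838/19) = sqrt(15918922)/19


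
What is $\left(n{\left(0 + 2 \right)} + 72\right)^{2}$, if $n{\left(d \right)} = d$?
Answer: $5476$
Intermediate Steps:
$\left(n{\left(0 + 2 \right)} + 72\right)^{2} = \left(\left(0 + 2\right) + 72\right)^{2} = \left(2 + 72\right)^{2} = 74^{2} = 5476$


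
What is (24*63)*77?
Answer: 116424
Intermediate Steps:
(24*63)*77 = 1512*77 = 116424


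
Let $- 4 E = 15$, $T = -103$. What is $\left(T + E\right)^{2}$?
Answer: $\frac{182329}{16} \approx 11396.0$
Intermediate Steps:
$E = - \frac{15}{4}$ ($E = \left(- \frac{1}{4}\right) 15 = - \frac{15}{4} \approx -3.75$)
$\left(T + E\right)^{2} = \left(-103 - \frac{15}{4}\right)^{2} = \left(- \frac{427}{4}\right)^{2} = \frac{182329}{16}$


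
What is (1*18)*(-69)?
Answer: -1242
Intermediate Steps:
(1*18)*(-69) = 18*(-69) = -1242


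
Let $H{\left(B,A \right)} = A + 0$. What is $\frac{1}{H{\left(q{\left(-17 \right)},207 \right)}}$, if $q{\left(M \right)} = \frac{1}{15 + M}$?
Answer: $\frac{1}{207} \approx 0.0048309$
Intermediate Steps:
$H{\left(B,A \right)} = A$
$\frac{1}{H{\left(q{\left(-17 \right)},207 \right)}} = \frac{1}{207}$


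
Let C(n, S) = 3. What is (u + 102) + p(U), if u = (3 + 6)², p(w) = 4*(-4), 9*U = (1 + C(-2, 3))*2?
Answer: 167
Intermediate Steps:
U = 8/9 (U = ((1 + 3)*2)/9 = (4*2)/9 = (⅑)*8 = 8/9 ≈ 0.88889)
p(w) = -16
u = 81 (u = 9² = 81)
(u + 102) + p(U) = (81 + 102) - 16 = 183 - 16 = 167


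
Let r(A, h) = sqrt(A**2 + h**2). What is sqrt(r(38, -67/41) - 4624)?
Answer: sqrt(-7772944 + 41*sqrt(2431853))/41 ≈ 67.72*I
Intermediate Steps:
sqrt(r(38, -67/41) - 4624) = sqrt(sqrt(38**2 + (-67/41)**2) - 4624) = sqrt(sqrt(1444 + (-67*1/41)**2) - 4624) = sqrt(sqrt(1444 + (-67/41)**2) - 4624) = sqrt(sqrt(1444 + 4489/1681) - 4624) = sqrt(sqrt(2431853/1681) - 4624) = sqrt(sqrt(2431853)/41 - 4624) = sqrt(-4624 + sqrt(2431853)/41)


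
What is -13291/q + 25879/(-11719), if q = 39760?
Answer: -1184706269/465947440 ≈ -2.5426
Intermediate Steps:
-13291/q + 25879/(-11719) = -13291/39760 + 25879/(-11719) = -13291*1/39760 + 25879*(-1/11719) = -13291/39760 - 25879/11719 = -1184706269/465947440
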